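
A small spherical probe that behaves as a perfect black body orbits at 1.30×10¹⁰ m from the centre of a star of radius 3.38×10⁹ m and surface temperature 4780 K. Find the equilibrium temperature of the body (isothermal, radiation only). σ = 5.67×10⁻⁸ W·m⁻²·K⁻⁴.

T ≈ 1720 K

The star's surface emits σT_*⁴; at distance d the flux is S = σT_*⁴(R_*/d)².
S = 5.67×10⁻⁸·(4780)⁴·(3.38×10⁹/1.30×10¹⁰)² = 2.001×10⁶ W/m².
For an isothermal sphere T⁴ = (1−a)S/(4σ) = 8.823×10¹² K⁴.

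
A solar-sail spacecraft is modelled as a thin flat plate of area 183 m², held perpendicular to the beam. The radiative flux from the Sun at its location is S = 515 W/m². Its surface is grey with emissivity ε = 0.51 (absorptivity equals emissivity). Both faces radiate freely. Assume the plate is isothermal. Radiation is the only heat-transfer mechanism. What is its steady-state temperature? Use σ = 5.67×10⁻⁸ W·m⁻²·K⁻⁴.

T ≈ 260 K

At equilibrium, absorbed power = emitted power.
Absorbing cross-section = A = 183.0 m²; emitting surface = 2A = 366.0 m² (ratio 2).
εS·A_cross = εσ·A_surf·T⁴  ⇒  T⁴ = S/(2σ)   (ε cancels).
T⁴ = 515/(2·5.67×10⁻⁸) = 4.541×10⁹ K⁴.
T = (4.541×10⁹)^(1/4).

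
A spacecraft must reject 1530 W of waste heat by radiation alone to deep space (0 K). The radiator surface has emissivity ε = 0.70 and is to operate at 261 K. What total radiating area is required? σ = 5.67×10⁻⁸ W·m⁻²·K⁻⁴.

A ≈ 8.31 m²

P = εσA T⁴ ⇒ A = P/(εσT⁴).
T⁴ = 4.640×10⁹ K⁴.
A = 1530/(0.70 × 5.67×10⁻⁸ × 4.640×10⁹).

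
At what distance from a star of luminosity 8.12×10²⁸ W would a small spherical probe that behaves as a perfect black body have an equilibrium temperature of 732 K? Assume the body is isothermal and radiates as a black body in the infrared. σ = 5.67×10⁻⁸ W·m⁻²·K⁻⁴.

For an isothermal black-emitting sphere, (1−a)S·πr² = σ·4πr²·T⁴ ⇒ S = 4σT⁴/(1−a).
S = 4·5.67×10⁻⁸·(732)⁴/1.00 = 65120 W/m².
Flux falls as S = L/(4πd²), so d = √(L/(4πS)) = √(8.12×10²⁸/(4π·65120)).

d ≈ 3.15×10¹¹ m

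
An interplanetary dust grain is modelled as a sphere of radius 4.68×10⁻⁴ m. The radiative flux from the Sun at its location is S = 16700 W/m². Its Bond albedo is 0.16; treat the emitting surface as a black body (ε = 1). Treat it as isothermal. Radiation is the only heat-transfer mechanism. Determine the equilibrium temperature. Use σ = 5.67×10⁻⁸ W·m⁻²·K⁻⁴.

T ≈ 499 K

At equilibrium, absorbed power = emitted power.
Absorbing cross-section = πr² = 6.881×10⁻⁷ m²; emitting surface = 4πr² = 2.752×10⁻⁶ m² (ratio 4).
(1−a)S·A_cross = εσ·A_surf·T⁴  ⇒  T⁴ = (1−a)S/(4σ).
T⁴ = 0.840·16700/(4·5.67×10⁻⁸) = 6.185×10¹⁰ K⁴.
T = (6.185×10¹⁰)^(1/4).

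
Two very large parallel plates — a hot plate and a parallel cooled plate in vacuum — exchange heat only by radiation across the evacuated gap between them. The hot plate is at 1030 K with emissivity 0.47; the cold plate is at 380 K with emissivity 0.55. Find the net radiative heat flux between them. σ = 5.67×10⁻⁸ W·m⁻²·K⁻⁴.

q ≈ 21300 W/m²

For two infinite grey parallel plates, q = σ(T₁⁴ − T₂⁴)/(1/ε₁ + 1/ε₂ − 1).
T₁⁴ − T₂⁴ = 1.126×10¹² − 2.085×10¹⁰ = 1.105×10¹² K⁴.
1/ε₁ + 1/ε₂ − 1 = 2.128 + 1.818 − 1 = 2.946.
q = 5.67×10⁻⁸ × 1.105×10¹² / 2.946.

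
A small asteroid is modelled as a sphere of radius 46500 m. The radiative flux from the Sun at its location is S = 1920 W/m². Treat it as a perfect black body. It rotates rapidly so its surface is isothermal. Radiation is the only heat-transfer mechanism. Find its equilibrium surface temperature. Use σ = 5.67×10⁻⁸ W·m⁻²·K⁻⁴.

At equilibrium, absorbed power = emitted power.
Absorbing cross-section = πr² = 6.793×10⁹ m²; emitting surface = 4πr² = 2.717×10¹⁰ m² (ratio 4).
S·A_cross = εσ·A_surf·T⁴  ⇒  T⁴ = S/(4σ).
T⁴ = 1.00·1920/(4·5.67×10⁻⁸) = 8.466×10⁹ K⁴.
T = (8.466×10⁹)^(1/4).

T ≈ 303 K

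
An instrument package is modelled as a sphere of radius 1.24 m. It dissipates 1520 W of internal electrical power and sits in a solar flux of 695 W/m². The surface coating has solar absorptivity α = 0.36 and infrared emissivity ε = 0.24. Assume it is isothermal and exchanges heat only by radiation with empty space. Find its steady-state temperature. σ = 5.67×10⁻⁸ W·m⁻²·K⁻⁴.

At steady state, absorbed solar power + internal power = radiated power.
Absorbed: α·S·A_cross = 0.36·695·4.831 = 1209 W (cross-section πr²).
Total input = 1209 + 1520 = 2729 W.
Radiated: εσ·A_surf·T⁴ with A_surf = 4πr² = 19.32 m².
T⁴ = 2729/(0.24·5.67×10⁻⁸·19.32) = 1.038×10¹⁰ K⁴.

T ≈ 319 K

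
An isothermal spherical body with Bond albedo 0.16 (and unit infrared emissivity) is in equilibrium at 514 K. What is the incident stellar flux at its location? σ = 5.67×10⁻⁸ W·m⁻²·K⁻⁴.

(1−a)S·πr² = σ·4πr²·T⁴ ⇒ S = 4σT⁴/(1−a).
S = 4·5.67×10⁻⁸·6.980×10¹⁰/0.840.

S ≈ 18800 W/m²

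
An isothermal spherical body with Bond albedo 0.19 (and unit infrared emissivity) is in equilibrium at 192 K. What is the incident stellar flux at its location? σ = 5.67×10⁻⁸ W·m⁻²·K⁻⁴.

S ≈ 381 W/m²

(1−a)S·πr² = σ·4πr²·T⁴ ⇒ S = 4σT⁴/(1−a).
S = 4·5.67×10⁻⁸·1.359×10⁹/0.810.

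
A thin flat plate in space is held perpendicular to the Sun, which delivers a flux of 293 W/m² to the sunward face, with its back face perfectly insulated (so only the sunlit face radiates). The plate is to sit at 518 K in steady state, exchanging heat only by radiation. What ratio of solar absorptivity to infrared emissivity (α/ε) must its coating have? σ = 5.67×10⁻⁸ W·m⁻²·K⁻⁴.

Balance: αS·A = εσ·1A·T⁴ ⇒ α/ε = σT⁴/S.
α/ε = 5.67×10⁻⁸·(518)⁴/293 = 5.67×10⁻⁸·7.200×10¹⁰/293.

α/ε ≈ 13.9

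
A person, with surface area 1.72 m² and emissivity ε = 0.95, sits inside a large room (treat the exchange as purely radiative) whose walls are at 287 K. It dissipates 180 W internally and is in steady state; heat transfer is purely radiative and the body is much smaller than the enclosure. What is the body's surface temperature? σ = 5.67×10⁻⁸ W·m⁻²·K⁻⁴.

T ≈ 306 K

For a small grey body in a large enclosure, net radiated power = εσA(T⁴ − T_w⁴).
Steady state: P = εσA(T⁴ − T_w⁴) with A = 1.72 m².
T⁴ = P/(εσA) + T_w⁴ = 180/(0.95·5.67×10⁻⁸·1.720) + (287)⁴
    = 1.943×10⁹ + 6.785×10⁹ = 8.727×10⁹ K⁴.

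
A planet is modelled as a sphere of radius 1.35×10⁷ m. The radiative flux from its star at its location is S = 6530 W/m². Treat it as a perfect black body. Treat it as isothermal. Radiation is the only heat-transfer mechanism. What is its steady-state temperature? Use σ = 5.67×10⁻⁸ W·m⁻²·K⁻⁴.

At equilibrium, absorbed power = emitted power.
Absorbing cross-section = πr² = 5.726×10¹⁴ m²; emitting surface = 4πr² = 2.290×10¹⁵ m² (ratio 4).
S·A_cross = εσ·A_surf·T⁴  ⇒  T⁴ = S/(4σ).
T⁴ = 1.00·6530/(4·5.67×10⁻⁸) = 2.879×10¹⁰ K⁴.
T = (2.879×10¹⁰)^(1/4).

T ≈ 412 K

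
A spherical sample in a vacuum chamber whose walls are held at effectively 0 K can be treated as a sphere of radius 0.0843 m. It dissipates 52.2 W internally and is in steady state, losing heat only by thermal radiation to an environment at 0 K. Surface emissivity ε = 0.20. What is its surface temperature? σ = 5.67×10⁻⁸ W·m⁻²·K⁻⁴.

Steady state: internal power = radiated power, P = εσA T⁴.
Radiating area A = 4πr² = 0.08930 m².
T⁴ = P/(εσA) = 52.2/(0.20·5.67×10⁻⁸·0.08930) = 5.155×10¹⁰ K⁴.
T = (5.155×10¹⁰)^(1/4).

T ≈ 476 K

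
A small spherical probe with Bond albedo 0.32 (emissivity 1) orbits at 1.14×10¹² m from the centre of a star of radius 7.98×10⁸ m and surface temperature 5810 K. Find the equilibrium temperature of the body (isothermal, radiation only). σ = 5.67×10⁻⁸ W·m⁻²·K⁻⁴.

T ≈ 98.7 K

The star's surface emits σT_*⁴; at distance d the flux is S = σT_*⁴(R_*/d)².
S = 5.67×10⁻⁸·(5810)⁴·(7.98×10⁸/1.14×10¹²)² = 31.66 W/m².
For an isothermal sphere T⁴ = (1−a)S/(4σ) = 9.492×10⁷ K⁴.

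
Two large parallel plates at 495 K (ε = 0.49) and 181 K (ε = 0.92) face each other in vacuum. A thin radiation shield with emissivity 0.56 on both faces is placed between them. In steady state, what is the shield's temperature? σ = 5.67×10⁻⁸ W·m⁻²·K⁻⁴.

T_s ≈ 396 K

In steady state the net flux on the hot side equals that on the cold side.
σ(T₁⁴−T_s⁴)/D₁ = σ(T_s⁴−T₂⁴)/D₂, with D₁ = 1/ε₁+1/ε_s−1 = 2.827, D₂ = 1/ε_s+1/ε₂−1 = 1.873.
Solve for T_s⁴: T_s⁴ = (D₂·T₁⁴ + D₁·T₂⁴)/(D₁+D₂) = 2.457×10¹⁰ K⁴.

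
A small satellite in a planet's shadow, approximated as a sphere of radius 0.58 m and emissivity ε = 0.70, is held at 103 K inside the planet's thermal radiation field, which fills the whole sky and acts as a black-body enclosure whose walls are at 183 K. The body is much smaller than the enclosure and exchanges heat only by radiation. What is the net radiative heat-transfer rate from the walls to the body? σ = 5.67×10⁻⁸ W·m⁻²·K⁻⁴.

P_net ≈ 169 W

For a small grey body in a large enclosure: P_net = εσA(T_body⁴ − T_wall⁴).
A = 4πr² = 4.227 m²; T_body⁴ − T_wall⁴ = 1.126×10⁸ − 1.122×10⁹ = -1.009×10⁹ K⁴.
|P_net| = 0.70·5.67×10⁻⁸·4.227·1.009×10⁹.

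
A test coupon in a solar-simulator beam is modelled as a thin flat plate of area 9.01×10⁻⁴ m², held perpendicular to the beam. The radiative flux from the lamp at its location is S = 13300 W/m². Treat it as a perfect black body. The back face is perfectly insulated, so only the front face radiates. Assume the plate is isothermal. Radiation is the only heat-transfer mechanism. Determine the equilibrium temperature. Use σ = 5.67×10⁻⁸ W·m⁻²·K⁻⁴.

At equilibrium, absorbed power = emitted power.
Absorbing cross-section = A = 9.010×10⁻⁴ m²; emitting surface = A = 9.010×10⁻⁴ m² (ratio 1).
S·A_cross = εσ·A_surf·T⁴  ⇒  T⁴ = S/(1σ).
T⁴ = 1.00·13300/(1·5.67×10⁻⁸) = 2.346×10¹¹ K⁴.
T = (2.346×10¹¹)^(1/4).

T ≈ 696 K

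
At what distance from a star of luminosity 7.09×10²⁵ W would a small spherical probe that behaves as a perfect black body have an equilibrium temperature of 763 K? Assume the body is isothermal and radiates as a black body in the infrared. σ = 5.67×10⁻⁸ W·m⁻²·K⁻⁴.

For an isothermal black-emitting sphere, (1−a)S·πr² = σ·4πr²·T⁴ ⇒ S = 4σT⁴/(1−a).
S = 4·5.67×10⁻⁸·(763)⁴/1.00 = 76870 W/m².
Flux falls as S = L/(4πd²), so d = √(L/(4πS)) = √(7.09×10²⁵/(4π·76870)).

d ≈ 8.57×10⁹ m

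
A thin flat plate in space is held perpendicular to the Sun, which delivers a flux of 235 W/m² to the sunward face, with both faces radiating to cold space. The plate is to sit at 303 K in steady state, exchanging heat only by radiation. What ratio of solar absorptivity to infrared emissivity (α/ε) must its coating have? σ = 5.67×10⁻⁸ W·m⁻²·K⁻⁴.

Balance: αS·A = εσ·2A·T⁴ ⇒ α/ε = 2σT⁴/S.
α/ε = 2·5.67×10⁻⁸·(303)⁴/235 = 2·5.67×10⁻⁸·8.429×10⁹/235.

α/ε ≈ 4.07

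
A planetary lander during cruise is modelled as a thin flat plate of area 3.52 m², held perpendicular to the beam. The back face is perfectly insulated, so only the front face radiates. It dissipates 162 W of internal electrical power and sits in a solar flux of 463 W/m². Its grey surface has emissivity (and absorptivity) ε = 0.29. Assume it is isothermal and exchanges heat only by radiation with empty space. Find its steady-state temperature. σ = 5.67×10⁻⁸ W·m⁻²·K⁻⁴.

At steady state, absorbed solar power + internal power = radiated power.
Absorbed: α·S·A_cross = 0.29·463·3.520 = 472.6 W (cross-section A).
Total input = 472.6 + 162 = 634.6 W.
Radiated: εσ·A_surf·T⁴ with A_surf = A = 3.520 m².
T⁴ = 634.6/(0.29·5.67×10⁻⁸·3.520) = 1.096×10¹⁰ K⁴.

T ≈ 324 K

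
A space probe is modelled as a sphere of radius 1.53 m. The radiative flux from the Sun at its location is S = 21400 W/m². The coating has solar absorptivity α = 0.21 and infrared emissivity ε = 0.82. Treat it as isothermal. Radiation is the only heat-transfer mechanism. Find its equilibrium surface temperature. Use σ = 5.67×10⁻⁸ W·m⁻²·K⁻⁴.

T ≈ 394 K

At equilibrium, absorbed power = emitted power.
Absorbing cross-section = πr² = 7.354 m²; emitting surface = 4πr² = 29.42 m² (ratio 4).
αS·A_cross = εσ·A_surf·T⁴  ⇒  T⁴ = αS/(ε·4σ).
T⁴ = 0.210·21400/(0.82·4·5.67×10⁻⁸) = 2.416×10¹⁰ K⁴.
T = (2.416×10¹⁰)^(1/4).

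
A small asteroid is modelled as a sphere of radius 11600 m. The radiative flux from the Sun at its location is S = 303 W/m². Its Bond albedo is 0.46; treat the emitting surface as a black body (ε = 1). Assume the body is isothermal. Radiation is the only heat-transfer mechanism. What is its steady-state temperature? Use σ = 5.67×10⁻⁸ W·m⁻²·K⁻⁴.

At equilibrium, absorbed power = emitted power.
Absorbing cross-section = πr² = 4.227×10⁸ m²; emitting surface = 4πr² = 1.691×10⁹ m² (ratio 4).
(1−a)S·A_cross = εσ·A_surf·T⁴  ⇒  T⁴ = (1−a)S/(4σ).
T⁴ = 0.540·303/(4·5.67×10⁻⁸) = 7.214×10⁸ K⁴.
T = (7.214×10⁸)^(1/4).

T ≈ 164 K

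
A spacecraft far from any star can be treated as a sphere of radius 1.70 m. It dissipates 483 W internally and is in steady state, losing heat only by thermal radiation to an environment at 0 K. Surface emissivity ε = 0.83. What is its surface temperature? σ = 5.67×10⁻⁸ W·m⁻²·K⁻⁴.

T ≈ 130 K

Steady state: internal power = radiated power, P = εσA T⁴.
Radiating area A = 4πr² = 36.32 m².
T⁴ = P/(εσA) = 483/(0.83·5.67×10⁻⁸·36.32) = 2.826×10⁸ K⁴.
T = (2.826×10⁸)^(1/4).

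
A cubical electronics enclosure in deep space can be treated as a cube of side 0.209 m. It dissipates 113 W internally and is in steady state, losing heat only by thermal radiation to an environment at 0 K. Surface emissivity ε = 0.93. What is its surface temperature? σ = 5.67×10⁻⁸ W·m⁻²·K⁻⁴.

T ≈ 301 K

Steady state: internal power = radiated power, P = εσA T⁴.
Radiating area A = 6L² = 0.2621 m².
T⁴ = P/(εσA) = 113/(0.93·5.67×10⁻⁸·0.2621) = 8.177×10⁹ K⁴.
T = (8.177×10⁹)^(1/4).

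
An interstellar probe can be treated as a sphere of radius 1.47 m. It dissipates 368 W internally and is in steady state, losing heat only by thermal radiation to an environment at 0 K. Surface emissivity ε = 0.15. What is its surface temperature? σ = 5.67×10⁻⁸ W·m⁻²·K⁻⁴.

Steady state: internal power = radiated power, P = εσA T⁴.
Radiating area A = 4πr² = 27.15 m².
T⁴ = P/(εσA) = 368/(0.15·5.67×10⁻⁸·27.15) = 1.593×10⁹ K⁴.
T = (1.593×10⁹)^(1/4).

T ≈ 200 K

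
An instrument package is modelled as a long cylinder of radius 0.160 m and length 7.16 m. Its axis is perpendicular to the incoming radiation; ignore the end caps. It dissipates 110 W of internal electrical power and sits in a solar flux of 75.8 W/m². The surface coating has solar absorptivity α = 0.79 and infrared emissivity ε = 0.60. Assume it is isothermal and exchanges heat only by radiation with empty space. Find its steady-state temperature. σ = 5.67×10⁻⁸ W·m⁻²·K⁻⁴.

At steady state, absorbed solar power + internal power = radiated power.
Absorbed: α·S·A_cross = 0.79·75.8·2.291 = 137.2 W (cross-section 2rL).
Total input = 137.2 + 110 = 247.2 W.
Radiated: εσ·A_surf·T⁴ with A_surf = 2πrL = 7.198 m².
T⁴ = 247.2/(0.60·5.67×10⁻⁸·7.198) = 1.009×10⁹ K⁴.

T ≈ 178 K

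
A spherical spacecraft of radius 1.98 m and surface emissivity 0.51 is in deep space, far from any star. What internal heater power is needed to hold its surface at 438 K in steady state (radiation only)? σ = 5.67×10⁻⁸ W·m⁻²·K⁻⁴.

P ≈ 52400 W

P = εσ·4πr²·T⁴.
4πr² = 49.27 m²; T⁴ = 3.680×10¹⁰ K⁴.
P = 0.51·5.67×10⁻⁸·49.27·3.680×10¹⁰.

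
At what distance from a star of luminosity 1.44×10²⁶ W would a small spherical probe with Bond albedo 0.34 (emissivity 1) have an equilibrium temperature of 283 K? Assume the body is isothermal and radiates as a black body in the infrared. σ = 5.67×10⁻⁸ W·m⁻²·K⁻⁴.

d ≈ 7.21×10¹⁰ m

For an isothermal black-emitting sphere, (1−a)S·πr² = σ·4πr²·T⁴ ⇒ S = 4σT⁴/(1−a).
S = 4·5.67×10⁻⁸·(283)⁴/0.660 = 2204 W/m².
Flux falls as S = L/(4πd²), so d = √(L/(4πS)) = √(1.44×10²⁶/(4π·2204)).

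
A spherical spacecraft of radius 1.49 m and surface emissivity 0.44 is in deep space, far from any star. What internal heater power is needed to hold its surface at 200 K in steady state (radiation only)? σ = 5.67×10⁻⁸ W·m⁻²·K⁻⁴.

P ≈ 1110 W

P = εσ·4πr²·T⁴.
4πr² = 27.90 m²; T⁴ = 1.600×10⁹ K⁴.
P = 0.44·5.67×10⁻⁸·27.90·1.600×10⁹.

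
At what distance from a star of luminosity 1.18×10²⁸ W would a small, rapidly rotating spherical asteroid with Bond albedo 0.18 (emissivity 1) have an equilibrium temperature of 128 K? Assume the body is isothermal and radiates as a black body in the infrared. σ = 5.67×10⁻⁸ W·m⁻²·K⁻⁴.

d ≈ 3.56×10¹² m

For an isothermal black-emitting sphere, (1−a)S·πr² = σ·4πr²·T⁴ ⇒ S = 4σT⁴/(1−a).
S = 4·5.67×10⁻⁸·(128)⁴/0.820 = 74.25 W/m².
Flux falls as S = L/(4πd²), so d = √(L/(4πS)) = √(1.18×10²⁸/(4π·74.25)).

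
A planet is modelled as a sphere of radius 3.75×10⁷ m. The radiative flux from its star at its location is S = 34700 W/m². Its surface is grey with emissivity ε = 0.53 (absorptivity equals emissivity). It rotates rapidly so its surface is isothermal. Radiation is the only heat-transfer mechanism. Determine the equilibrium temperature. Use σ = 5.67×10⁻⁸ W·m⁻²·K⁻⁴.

At equilibrium, absorbed power = emitted power.
Absorbing cross-section = πr² = 4.418×10¹⁵ m²; emitting surface = 4πr² = 1.767×10¹⁶ m² (ratio 4).
εS·A_cross = εσ·A_surf·T⁴  ⇒  T⁴ = S/(4σ)   (ε cancels).
T⁴ = 34700/(4·5.67×10⁻⁸) = 1.530×10¹¹ K⁴.
T = (1.530×10¹¹)^(1/4).

T ≈ 625 K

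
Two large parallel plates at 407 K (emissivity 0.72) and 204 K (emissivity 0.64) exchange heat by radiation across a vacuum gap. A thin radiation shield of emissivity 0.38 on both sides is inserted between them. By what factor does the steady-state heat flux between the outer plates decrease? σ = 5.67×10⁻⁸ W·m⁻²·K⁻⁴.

factor ≈ 3.18

Without shield: q₀ = σΔ(T⁴)/(1/ε₁+1/ε₂−1) with denominator 1.951.
With shield the two gaps are in series; the resistances add: (1/ε₁+1/ε_s−1)+(1/ε_s+1/ε₂−1) = 3.020+3.194 = 6.215.
Heat-flux ratio q₀/q = 6.215/1.951.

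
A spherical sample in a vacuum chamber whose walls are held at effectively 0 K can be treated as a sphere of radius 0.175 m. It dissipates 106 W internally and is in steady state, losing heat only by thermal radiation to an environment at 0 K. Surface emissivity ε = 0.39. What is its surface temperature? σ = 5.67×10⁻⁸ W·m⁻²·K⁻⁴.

T ≈ 334 K

Steady state: internal power = radiated power, P = εσA T⁴.
Radiating area A = 4πr² = 0.3848 m².
T⁴ = P/(εσA) = 106/(0.39·5.67×10⁻⁸·0.3848) = 1.246×10¹⁰ K⁴.
T = (1.246×10¹⁰)^(1/4).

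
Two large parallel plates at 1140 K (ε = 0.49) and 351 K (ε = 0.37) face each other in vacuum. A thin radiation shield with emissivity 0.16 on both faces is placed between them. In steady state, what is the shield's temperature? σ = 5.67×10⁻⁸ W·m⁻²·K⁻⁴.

In steady state the net flux on the hot side equals that on the cold side.
σ(T₁⁴−T_s⁴)/D₁ = σ(T_s⁴−T₂⁴)/D₂, with D₁ = 1/ε₁+1/ε_s−1 = 7.291, D₂ = 1/ε_s+1/ε₂−1 = 7.953.
Solve for T_s⁴: T_s⁴ = (D₂·T₁⁴ + D₁·T₂⁴)/(D₁+D₂) = 8.884×10¹¹ K⁴.

T_s ≈ 971 K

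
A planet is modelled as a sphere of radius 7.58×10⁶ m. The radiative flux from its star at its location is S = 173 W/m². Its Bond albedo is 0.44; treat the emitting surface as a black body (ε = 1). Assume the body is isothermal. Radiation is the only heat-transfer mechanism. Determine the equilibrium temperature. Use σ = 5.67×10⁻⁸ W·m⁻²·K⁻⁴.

At equilibrium, absorbed power = emitted power.
Absorbing cross-section = πr² = 1.805×10¹⁴ m²; emitting surface = 4πr² = 7.220×10¹⁴ m² (ratio 4).
(1−a)S·A_cross = εσ·A_surf·T⁴  ⇒  T⁴ = (1−a)S/(4σ).
T⁴ = 0.560·173/(4·5.67×10⁻⁸) = 4.272×10⁸ K⁴.
T = (4.272×10⁸)^(1/4).

T ≈ 144 K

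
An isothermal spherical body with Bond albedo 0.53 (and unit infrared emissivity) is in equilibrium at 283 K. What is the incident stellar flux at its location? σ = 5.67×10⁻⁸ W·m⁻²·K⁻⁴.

S ≈ 3100 W/m²

(1−a)S·πr² = σ·4πr²·T⁴ ⇒ S = 4σT⁴/(1−a).
S = 4·5.67×10⁻⁸·6.414×10⁹/0.470.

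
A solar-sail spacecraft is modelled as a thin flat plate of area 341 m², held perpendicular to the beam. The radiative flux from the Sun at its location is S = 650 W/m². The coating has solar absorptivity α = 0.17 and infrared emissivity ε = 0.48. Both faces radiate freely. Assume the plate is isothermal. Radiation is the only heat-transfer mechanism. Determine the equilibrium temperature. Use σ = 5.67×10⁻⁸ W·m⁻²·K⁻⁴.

T ≈ 212 K

At equilibrium, absorbed power = emitted power.
Absorbing cross-section = A = 341.0 m²; emitting surface = 2A = 682.0 m² (ratio 2).
αS·A_cross = εσ·A_surf·T⁴  ⇒  T⁴ = αS/(ε·2σ).
T⁴ = 0.170·650/(0.48·2·5.67×10⁻⁸) = 2.030×10⁹ K⁴.
T = (2.030×10⁹)^(1/4).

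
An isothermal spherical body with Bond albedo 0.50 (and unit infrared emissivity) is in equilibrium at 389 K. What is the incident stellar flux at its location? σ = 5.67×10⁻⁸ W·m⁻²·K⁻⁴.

S ≈ 10400 W/m²

(1−a)S·πr² = σ·4πr²·T⁴ ⇒ S = 4σT⁴/(1−a).
S = 4·5.67×10⁻⁸·2.290×10¹⁰/0.500.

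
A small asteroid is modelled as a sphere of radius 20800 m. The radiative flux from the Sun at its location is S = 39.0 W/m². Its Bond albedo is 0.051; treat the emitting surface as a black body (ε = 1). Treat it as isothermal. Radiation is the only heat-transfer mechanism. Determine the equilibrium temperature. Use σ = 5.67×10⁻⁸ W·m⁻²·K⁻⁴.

T ≈ 113 K

At equilibrium, absorbed power = emitted power.
Absorbing cross-section = πr² = 1.359×10⁹ m²; emitting surface = 4πr² = 5.437×10⁹ m² (ratio 4).
(1−a)S·A_cross = εσ·A_surf·T⁴  ⇒  T⁴ = (1−a)S/(4σ).
T⁴ = 0.949·39.0/(4·5.67×10⁻⁸) = 1.632×10⁸ K⁴.
T = (1.632×10⁸)^(1/4).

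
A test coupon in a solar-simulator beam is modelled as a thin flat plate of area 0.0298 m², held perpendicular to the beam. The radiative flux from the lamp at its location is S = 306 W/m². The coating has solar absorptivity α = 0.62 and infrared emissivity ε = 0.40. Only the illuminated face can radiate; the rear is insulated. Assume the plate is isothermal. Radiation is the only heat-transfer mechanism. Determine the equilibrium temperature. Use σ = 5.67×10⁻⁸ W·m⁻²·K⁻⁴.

At equilibrium, absorbed power = emitted power.
Absorbing cross-section = A = 0.02980 m²; emitting surface = A = 0.02980 m² (ratio 1).
αS·A_cross = εσ·A_surf·T⁴  ⇒  T⁴ = αS/(ε·1σ).
T⁴ = 0.620·306/(0.40·1·5.67×10⁻⁸) = 8.365×10⁹ K⁴.
T = (8.365×10⁹)^(1/4).

T ≈ 302 K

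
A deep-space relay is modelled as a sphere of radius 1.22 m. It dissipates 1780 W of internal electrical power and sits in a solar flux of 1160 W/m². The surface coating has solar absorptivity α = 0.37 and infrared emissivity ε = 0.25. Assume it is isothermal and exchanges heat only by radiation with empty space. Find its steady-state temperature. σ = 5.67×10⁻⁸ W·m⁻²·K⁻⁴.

T ≈ 346 K

At steady state, absorbed solar power + internal power = radiated power.
Absorbed: α·S·A_cross = 0.37·1160·4.676 = 2007 W (cross-section πr²).
Total input = 2007 + 1780 = 3787 W.
Radiated: εσ·A_surf·T⁴ with A_surf = 4πr² = 18.70 m².
T⁴ = 3787/(0.25·5.67×10⁻⁸·18.70) = 1.428×10¹⁰ K⁴.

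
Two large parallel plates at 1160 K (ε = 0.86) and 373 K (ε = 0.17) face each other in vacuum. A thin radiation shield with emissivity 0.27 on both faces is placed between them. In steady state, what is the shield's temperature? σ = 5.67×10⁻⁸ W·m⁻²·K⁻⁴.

T_s ≈ 1060 K

In steady state the net flux on the hot side equals that on the cold side.
σ(T₁⁴−T_s⁴)/D₁ = σ(T_s⁴−T₂⁴)/D₂, with D₁ = 1/ε₁+1/ε_s−1 = 3.866, D₂ = 1/ε_s+1/ε₂−1 = 8.586.
Solve for T_s⁴: T_s⁴ = (D₂·T₁⁴ + D₁·T₂⁴)/(D₁+D₂) = 1.254×10¹² K⁴.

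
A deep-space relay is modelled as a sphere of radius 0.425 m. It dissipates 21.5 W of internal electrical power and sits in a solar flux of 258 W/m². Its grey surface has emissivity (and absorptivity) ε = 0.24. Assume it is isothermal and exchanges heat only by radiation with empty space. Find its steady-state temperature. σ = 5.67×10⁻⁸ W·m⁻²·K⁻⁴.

At steady state, absorbed solar power + internal power = radiated power.
Absorbed: α·S·A_cross = 0.24·258·0.5675 = 35.14 W (cross-section πr²).
Total input = 35.14 + 21.5 = 56.64 W.
Radiated: εσ·A_surf·T⁴ with A_surf = 4πr² = 2.270 m².
T⁴ = 56.64/(0.24·5.67×10⁻⁸·2.270) = 1.834×10⁹ K⁴.

T ≈ 207 K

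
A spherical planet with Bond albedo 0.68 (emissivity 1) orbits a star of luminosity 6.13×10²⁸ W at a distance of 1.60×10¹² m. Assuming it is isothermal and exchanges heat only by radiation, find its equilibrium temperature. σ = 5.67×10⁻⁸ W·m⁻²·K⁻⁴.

First find the stellar flux at distance d: S = L/(4πd²) = 6.13×10²⁸/(4π·(1.60×10¹²)²) = 1906 W/m².
For an isothermal sphere, absorbed (1−a)S·πr² = emitted σ·4πr²·T⁴, so T⁴ = (1−a)S/(4σ).
T⁴ = 0.320·1906/(4·5.67×10⁻⁸) = 2.689×10⁹ K⁴.

T ≈ 228 K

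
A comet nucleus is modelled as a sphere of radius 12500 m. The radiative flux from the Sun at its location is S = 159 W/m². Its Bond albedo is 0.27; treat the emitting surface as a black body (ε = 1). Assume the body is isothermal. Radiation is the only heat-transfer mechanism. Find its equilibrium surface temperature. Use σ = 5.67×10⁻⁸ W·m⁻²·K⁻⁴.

At equilibrium, absorbed power = emitted power.
Absorbing cross-section = πr² = 4.909×10⁸ m²; emitting surface = 4πr² = 1.963×10⁹ m² (ratio 4).
(1−a)S·A_cross = εσ·A_surf·T⁴  ⇒  T⁴ = (1−a)S/(4σ).
T⁴ = 0.730·159/(4·5.67×10⁻⁸) = 5.118×10⁸ K⁴.
T = (5.118×10⁸)^(1/4).

T ≈ 150 K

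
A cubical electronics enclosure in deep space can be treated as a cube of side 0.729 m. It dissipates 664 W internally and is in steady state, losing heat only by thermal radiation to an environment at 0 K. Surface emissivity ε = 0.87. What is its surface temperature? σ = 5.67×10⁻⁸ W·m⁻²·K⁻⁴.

T ≈ 255 K

Steady state: internal power = radiated power, P = εσA T⁴.
Radiating area A = 6L² = 3.189 m².
T⁴ = P/(εσA) = 664/(0.87·5.67×10⁻⁸·3.189) = 4.221×10⁹ K⁴.
T = (4.221×10⁹)^(1/4).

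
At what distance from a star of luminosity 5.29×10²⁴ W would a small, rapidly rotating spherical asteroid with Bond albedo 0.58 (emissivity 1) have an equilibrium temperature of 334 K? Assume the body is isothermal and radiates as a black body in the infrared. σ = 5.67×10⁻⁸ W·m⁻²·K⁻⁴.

d ≈ 7.91×10⁹ m

For an isothermal black-emitting sphere, (1−a)S·πr² = σ·4πr²·T⁴ ⇒ S = 4σT⁴/(1−a).
S = 4·5.67×10⁻⁸·(334)⁴/0.420 = 6720 W/m².
Flux falls as S = L/(4πd²), so d = √(L/(4πS)) = √(5.29×10²⁴/(4π·6720)).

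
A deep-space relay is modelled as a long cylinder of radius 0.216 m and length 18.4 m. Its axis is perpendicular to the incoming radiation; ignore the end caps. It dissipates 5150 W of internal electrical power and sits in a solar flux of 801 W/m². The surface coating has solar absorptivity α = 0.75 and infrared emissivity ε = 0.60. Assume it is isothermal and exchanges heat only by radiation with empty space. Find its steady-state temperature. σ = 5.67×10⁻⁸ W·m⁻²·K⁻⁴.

At steady state, absorbed solar power + internal power = radiated power.
Absorbed: α·S·A_cross = 0.75·801·7.949 = 4775 W (cross-section 2rL).
Total input = 4775 + 5150 = 9925 W.
Radiated: εσ·A_surf·T⁴ with A_surf = 2πrL = 24.97 m².
T⁴ = 9925/(0.60·5.67×10⁻⁸·24.97) = 1.168×10¹⁰ K⁴.

T ≈ 329 K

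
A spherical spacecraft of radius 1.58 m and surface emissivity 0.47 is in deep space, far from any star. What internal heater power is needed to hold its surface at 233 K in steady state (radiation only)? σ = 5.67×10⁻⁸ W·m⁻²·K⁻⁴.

P ≈ 2460 W

P = εσ·4πr²·T⁴.
4πr² = 31.37 m²; T⁴ = 2.947×10⁹ K⁴.
P = 0.47·5.67×10⁻⁸·31.37·2.947×10⁹.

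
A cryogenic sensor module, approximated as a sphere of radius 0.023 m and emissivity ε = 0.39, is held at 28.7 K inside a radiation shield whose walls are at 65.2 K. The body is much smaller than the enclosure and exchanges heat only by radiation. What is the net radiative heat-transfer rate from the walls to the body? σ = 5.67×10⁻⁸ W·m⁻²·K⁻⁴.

For a small grey body in a large enclosure: P_net = εσA(T_body⁴ − T_wall⁴).
A = 4πr² = 0.006648 m²; T_body⁴ − T_wall⁴ = 6.785×10⁵ − 1.807×10⁷ = -1.739×10⁷ K⁴.
|P_net| = 0.39·5.67×10⁻⁸·0.006648·1.739×10⁷.

P_net ≈ 0.00256 W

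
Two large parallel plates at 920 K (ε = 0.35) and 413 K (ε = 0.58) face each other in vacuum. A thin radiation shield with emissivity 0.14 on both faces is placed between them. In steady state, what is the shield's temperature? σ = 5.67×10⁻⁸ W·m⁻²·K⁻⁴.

T_s ≈ 769 K

In steady state the net flux on the hot side equals that on the cold side.
σ(T₁⁴−T_s⁴)/D₁ = σ(T_s⁴−T₂⁴)/D₂, with D₁ = 1/ε₁+1/ε_s−1 = 9.000, D₂ = 1/ε_s+1/ε₂−1 = 7.867.
Solve for T_s⁴: T_s⁴ = (D₂·T₁⁴ + D₁·T₂⁴)/(D₁+D₂) = 3.497×10¹¹ K⁴.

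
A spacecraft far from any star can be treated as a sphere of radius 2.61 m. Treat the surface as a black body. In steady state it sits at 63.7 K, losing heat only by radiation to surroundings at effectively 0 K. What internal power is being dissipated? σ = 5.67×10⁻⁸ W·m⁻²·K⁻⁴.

P ≈ 79.9 W

Steady state: P = εσA T⁴.
A = 4πr² = 85.60 m²; T⁴ = (63.7)⁴ = 1.646×10⁷ K⁴.
P = 1.0 × 5.67×10⁻⁸ × 85.60 × 1.646×10⁷.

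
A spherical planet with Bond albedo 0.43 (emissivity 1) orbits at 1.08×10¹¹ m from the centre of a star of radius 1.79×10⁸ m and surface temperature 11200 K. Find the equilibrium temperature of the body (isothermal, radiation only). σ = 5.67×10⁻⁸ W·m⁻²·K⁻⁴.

The star's surface emits σT_*⁴; at distance d the flux is S = σT_*⁴(R_*/d)².
S = 5.67×10⁻⁸·(11200)⁴·(1.79×10⁸/1.08×10¹¹)² = 2451 W/m².
For an isothermal sphere T⁴ = (1−a)S/(4σ) = 6.160×10⁹ K⁴.

T ≈ 280 K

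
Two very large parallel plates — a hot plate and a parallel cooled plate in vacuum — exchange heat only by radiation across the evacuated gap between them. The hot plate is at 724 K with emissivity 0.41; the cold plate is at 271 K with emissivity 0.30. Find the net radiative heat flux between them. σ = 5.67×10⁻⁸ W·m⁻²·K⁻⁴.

q ≈ 3200 W/m²

For two infinite grey parallel plates, q = σ(T₁⁴ − T₂⁴)/(1/ε₁ + 1/ε₂ − 1).
T₁⁴ − T₂⁴ = 2.748×10¹¹ − 5.394×10⁹ = 2.694×10¹¹ K⁴.
1/ε₁ + 1/ε₂ − 1 = 2.439 + 3.333 − 1 = 4.772.
q = 5.67×10⁻⁸ × 2.694×10¹¹ / 4.772.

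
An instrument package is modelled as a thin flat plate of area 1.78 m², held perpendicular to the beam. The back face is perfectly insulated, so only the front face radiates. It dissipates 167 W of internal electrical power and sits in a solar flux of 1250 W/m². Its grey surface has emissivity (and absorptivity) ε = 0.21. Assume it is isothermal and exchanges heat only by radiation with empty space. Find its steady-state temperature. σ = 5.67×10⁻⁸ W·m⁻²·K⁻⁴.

T ≈ 416 K

At steady state, absorbed solar power + internal power = radiated power.
Absorbed: α·S·A_cross = 0.21·1250·1.780 = 467.2 W (cross-section A).
Total input = 467.2 + 167 = 634.2 W.
Radiated: εσ·A_surf·T⁴ with A_surf = A = 1.780 m².
T⁴ = 634.2/(0.21·5.67×10⁻⁸·1.780) = 2.993×10¹⁰ K⁴.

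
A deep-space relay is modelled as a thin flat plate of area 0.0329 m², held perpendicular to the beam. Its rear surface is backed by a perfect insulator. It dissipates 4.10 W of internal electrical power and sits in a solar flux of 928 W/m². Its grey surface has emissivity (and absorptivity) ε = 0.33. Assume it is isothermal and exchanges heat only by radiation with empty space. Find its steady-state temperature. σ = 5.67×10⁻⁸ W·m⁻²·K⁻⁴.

T ≈ 390 K

At steady state, absorbed solar power + internal power = radiated power.
Absorbed: α·S·A_cross = 0.33·928·0.03290 = 10.08 W (cross-section A).
Total input = 10.08 + 4.10 = 14.18 W.
Radiated: εσ·A_surf·T⁴ with A_surf = A = 0.03290 m².
T⁴ = 14.18/(0.33·5.67×10⁻⁸·0.03290) = 2.303×10¹⁰ K⁴.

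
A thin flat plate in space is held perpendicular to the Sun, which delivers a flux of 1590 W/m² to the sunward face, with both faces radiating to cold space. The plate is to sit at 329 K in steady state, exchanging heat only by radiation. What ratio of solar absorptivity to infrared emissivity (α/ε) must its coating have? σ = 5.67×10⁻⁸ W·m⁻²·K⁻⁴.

Balance: αS·A = εσ·2A·T⁴ ⇒ α/ε = 2σT⁴/S.
α/ε = 2·5.67×10⁻⁸·(329)⁴/1590 = 2·5.67×10⁻⁸·1.172×10¹⁰/1590.

α/ε ≈ 0.836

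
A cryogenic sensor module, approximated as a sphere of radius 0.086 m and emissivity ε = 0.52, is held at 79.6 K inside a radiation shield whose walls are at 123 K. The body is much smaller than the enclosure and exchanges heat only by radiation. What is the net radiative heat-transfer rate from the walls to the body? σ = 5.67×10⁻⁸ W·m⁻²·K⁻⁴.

P_net ≈ 0.517 W

For a small grey body in a large enclosure: P_net = εσA(T_body⁴ − T_wall⁴).
A = 4πr² = 0.09294 m²; T_body⁴ − T_wall⁴ = 4.015×10⁷ − 2.289×10⁸ = -1.887×10⁸ K⁴.
|P_net| = 0.52·5.67×10⁻⁸·0.09294·1.887×10⁸.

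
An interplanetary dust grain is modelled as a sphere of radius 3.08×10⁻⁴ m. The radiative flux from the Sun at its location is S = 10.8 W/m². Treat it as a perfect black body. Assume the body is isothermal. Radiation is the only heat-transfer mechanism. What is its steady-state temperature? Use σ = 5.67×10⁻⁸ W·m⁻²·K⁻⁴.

T ≈ 83.1 K

At equilibrium, absorbed power = emitted power.
Absorbing cross-section = πr² = 2.980×10⁻⁷ m²; emitting surface = 4πr² = 1.192×10⁻⁶ m² (ratio 4).
S·A_cross = εσ·A_surf·T⁴  ⇒  T⁴ = S/(4σ).
T⁴ = 1.00·10.8/(4·5.67×10⁻⁸) = 4.762×10⁷ K⁴.
T = (4.762×10⁷)^(1/4).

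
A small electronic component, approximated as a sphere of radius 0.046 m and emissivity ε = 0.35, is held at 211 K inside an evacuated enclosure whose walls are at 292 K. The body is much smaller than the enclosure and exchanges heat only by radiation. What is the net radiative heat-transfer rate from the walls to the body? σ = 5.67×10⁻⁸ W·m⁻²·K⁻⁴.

P_net ≈ 2.79 W

For a small grey body in a large enclosure: P_net = εσA(T_body⁴ − T_wall⁴).
A = 4πr² = 0.02659 m²; T_body⁴ − T_wall⁴ = 1.982×10⁹ − 7.270×10⁹ = -5.288×10⁹ K⁴.
|P_net| = 0.35·5.67×10⁻⁸·0.02659·5.288×10⁹.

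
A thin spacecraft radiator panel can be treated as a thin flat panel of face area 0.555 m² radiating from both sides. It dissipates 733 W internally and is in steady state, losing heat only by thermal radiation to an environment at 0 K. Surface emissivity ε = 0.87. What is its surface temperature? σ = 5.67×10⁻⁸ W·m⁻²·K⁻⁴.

Steady state: internal power = radiated power, P = εσA T⁴.
Radiating area A = 2·0.555 = 1.110 m².
T⁴ = P/(εσA) = 733/(0.87·5.67×10⁻⁸·1.110) = 1.339×10¹⁰ K⁴.
T = (1.339×10¹⁰)^(1/4).

T ≈ 340 K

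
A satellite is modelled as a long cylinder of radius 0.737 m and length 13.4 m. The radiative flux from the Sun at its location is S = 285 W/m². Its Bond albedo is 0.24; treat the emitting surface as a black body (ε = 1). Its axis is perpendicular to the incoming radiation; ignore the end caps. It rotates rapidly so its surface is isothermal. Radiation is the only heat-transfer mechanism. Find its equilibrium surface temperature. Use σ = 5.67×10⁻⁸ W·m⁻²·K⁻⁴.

At equilibrium, absorbed power = emitted power.
Absorbing cross-section = 2rL = 19.75 m²; emitting surface = 2πrL = 62.05 m² (ratio π).
(1−a)S·A_cross = εσ·A_surf·T⁴  ⇒  T⁴ = (1−a)S/(πσ).
T⁴ = 0.760·285/(π·5.67×10⁻⁸) = 1.216×10⁹ K⁴.
T = (1.216×10⁹)^(1/4).

T ≈ 187 K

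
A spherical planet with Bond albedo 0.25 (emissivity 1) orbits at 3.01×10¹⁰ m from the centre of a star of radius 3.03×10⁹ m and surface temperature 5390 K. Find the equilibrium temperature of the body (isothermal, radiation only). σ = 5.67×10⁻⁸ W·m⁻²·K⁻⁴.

T ≈ 1130 K

The star's surface emits σT_*⁴; at distance d the flux is S = σT_*⁴(R_*/d)².
S = 5.67×10⁻⁸·(5390)⁴·(3.03×10⁹/3.01×10¹⁰)² = 4.849×10⁵ W/m².
For an isothermal sphere T⁴ = (1−a)S/(4σ) = 1.604×10¹² K⁴.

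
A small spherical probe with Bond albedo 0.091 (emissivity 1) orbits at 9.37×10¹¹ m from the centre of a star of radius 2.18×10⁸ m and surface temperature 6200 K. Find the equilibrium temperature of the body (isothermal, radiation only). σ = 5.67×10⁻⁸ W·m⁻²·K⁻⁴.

T ≈ 65.3 K

The star's surface emits σT_*⁴; at distance d the flux is S = σT_*⁴(R_*/d)².
S = 5.67×10⁻⁸·(6200)⁴·(2.18×10⁸/9.37×10¹¹)² = 4.535 W/m².
For an isothermal sphere T⁴ = (1−a)S/(4σ) = 1.818×10⁷ K⁴.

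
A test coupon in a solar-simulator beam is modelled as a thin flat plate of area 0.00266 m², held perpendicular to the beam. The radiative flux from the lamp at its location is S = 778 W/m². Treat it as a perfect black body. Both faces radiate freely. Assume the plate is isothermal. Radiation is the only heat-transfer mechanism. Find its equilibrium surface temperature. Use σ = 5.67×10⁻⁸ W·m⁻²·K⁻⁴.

T ≈ 288 K

At equilibrium, absorbed power = emitted power.
Absorbing cross-section = A = 0.002660 m²; emitting surface = 2A = 0.005320 m² (ratio 2).
S·A_cross = εσ·A_surf·T⁴  ⇒  T⁴ = S/(2σ).
T⁴ = 1.00·778/(2·5.67×10⁻⁸) = 6.861×10⁹ K⁴.
T = (6.861×10⁹)^(1/4).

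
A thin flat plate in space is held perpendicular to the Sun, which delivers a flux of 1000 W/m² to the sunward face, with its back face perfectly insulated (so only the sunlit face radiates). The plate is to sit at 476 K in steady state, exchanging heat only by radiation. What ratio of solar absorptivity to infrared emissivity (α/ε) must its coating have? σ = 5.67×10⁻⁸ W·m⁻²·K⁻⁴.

Balance: αS·A = εσ·1A·T⁴ ⇒ α/ε = σT⁴/S.
α/ε = 5.67×10⁻⁸·(476)⁴/1000 = 5.67×10⁻⁸·5.134×10¹⁰/1000.

α/ε ≈ 2.91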